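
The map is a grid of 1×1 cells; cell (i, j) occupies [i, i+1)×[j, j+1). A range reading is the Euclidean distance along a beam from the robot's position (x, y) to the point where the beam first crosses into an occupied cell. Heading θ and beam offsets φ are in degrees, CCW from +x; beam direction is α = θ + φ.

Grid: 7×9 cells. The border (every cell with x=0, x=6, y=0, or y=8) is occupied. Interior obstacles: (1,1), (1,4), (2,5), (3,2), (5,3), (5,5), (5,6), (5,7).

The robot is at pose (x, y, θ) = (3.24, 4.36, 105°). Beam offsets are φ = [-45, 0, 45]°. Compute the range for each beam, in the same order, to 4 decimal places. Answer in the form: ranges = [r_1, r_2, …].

beam 1: φ=-45°, α=60°
  d=(0.5000,0.8660)  start (3,4)  tX=1.5200 tY=0.7390  stride 1/|dx|=2.0000 1/|dy|=1.1547
    cross y-line → (3,5), t=0.7390
    cross x-line → (4,5), t=1.5200
    cross y-line → (4,6), t=1.8937
    cross y-line → (4,7), t=3.0484
    cross x-line → (5,7), t=3.5200 (wall)
  → r_1 = 3.5200
beam 2: φ=0°, α=105°
  d=(-0.2588,0.9659)  start (3,4)  tX=0.9273 tY=0.6626  stride 1/|dx|=3.8637 1/|dy|=1.0353
    cross y-line → (3,5), t=0.6626
    cross x-line → (2,5), t=0.9273 (wall)
  → r_2 = 0.9273
beam 3: φ=45°, α=150°
  d=(-0.8660,0.5000)  start (3,4)  tX=0.2771 tY=1.2800  stride 1/|dx|=1.1547 1/|dy|=2.0000
    cross x-line → (2,4), t=0.2771
    cross y-line → (2,5), t=1.2800 (wall)
  → r_3 = 1.2800

ranges = [3.5200, 0.9273, 1.2800]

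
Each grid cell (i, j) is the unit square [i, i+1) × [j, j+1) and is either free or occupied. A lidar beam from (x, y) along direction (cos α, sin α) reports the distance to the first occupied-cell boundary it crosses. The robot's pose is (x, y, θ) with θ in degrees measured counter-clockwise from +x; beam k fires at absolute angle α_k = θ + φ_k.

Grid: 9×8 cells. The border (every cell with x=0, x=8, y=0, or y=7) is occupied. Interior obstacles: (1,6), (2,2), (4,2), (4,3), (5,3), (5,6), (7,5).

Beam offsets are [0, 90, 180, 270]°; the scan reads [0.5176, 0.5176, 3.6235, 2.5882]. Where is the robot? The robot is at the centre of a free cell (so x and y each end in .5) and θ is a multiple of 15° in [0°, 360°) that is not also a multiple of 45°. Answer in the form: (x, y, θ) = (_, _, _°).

Enumerate (i+0.5, j+0.5, θ) over the 35 free cells and 16 admissible headings. For each, cast all 4 beams and compare to the given ranges.
  (2.5, 3.5, 30°): beam 1 = 6.3509 ≠ 0.5176 ✗
  (5.5, 4.5, 105°): beam 1 = 1.5529 ≠ 0.5176 ✗
  (7.5, 3.5, 330°): beam 1 = 0.5774 ≠ 0.5176 ✗
  (5.5, 4.5, 345°): beam 1 = 2.5882 ≠ 0.5176 ✗
  …
  (4.5, 6.5, 15°): r_1=0.5176, r_2=0.5176, r_3=3.6235, r_4=2.5882 — all match ✓
No second candidate reproduces the full scan.

(x, y, θ) = (4.5, 6.5, 15°)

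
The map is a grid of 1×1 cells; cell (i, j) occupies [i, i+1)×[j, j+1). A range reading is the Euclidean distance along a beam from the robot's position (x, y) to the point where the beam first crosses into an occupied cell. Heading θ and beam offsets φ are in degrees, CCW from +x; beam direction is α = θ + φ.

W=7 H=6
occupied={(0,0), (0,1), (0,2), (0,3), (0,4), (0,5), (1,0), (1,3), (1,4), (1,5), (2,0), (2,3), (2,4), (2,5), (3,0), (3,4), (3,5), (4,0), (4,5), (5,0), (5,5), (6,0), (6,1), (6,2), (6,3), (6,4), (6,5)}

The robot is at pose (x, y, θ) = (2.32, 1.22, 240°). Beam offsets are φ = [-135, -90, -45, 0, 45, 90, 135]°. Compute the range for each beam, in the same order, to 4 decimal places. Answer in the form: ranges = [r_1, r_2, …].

beam 1: φ=-135°, α=105°
  dir = (cos 105°, sin 105°) = (-0.2588, 0.9659); from cell (2,1)
  next x-line at t=1.2364, next y-line at t=0.8075; Δt_x=3.8637, Δt_y=1.0353
    y: enter (2,2) at t=0.8075
    x: enter (1,2) at t=1.2364
    y: enter (1,3) at t=1.8428 ← occupied
  → r_1 = 1.8428
beam 2: φ=-90°, α=150°
  dir = (cos 150°, sin 150°) = (-0.8660, 0.5000); from cell (2,1)
  next x-line at t=0.3695, next y-line at t=1.5600; Δt_x=1.1547, Δt_y=2.0000
    x: enter (1,1) at t=0.3695
    x: enter (0,1) at t=1.5242 ← occupied
  → r_2 = 1.5242
beam 3: φ=-45°, α=195°
  dir = (cos 195°, sin 195°) = (-0.9659, -0.2588); from cell (2,1)
  next x-line at t=0.3313, next y-line at t=0.8500; Δt_x=1.0353, Δt_y=3.8637
    x: enter (1,1) at t=0.3313
    y: enter (1,0) at t=0.8500 ← occupied
  → r_3 = 0.8500
beam 4: φ=0°, α=240°
  dir = (cos 240°, sin 240°) = (-0.5000, -0.8660); from cell (2,1)
  next x-line at t=0.6400, next y-line at t=0.2540; Δt_x=2.0000, Δt_y=1.1547
    y: enter (2,0) at t=0.2540 ← occupied
  → r_4 = 0.2540
beam 5: φ=45°, α=285°
  dir = (cos 285°, sin 285°) = (0.2588, -0.9659); from cell (2,1)
  next x-line at t=2.6273, next y-line at t=0.2278; Δt_x=3.8637, Δt_y=1.0353
    y: enter (2,0) at t=0.2278 ← occupied
  → r_5 = 0.2278
beam 6: φ=90°, α=330°
  dir = (cos 330°, sin 330°) = (0.8660, -0.5000); from cell (2,1)
  next x-line at t=0.7852, next y-line at t=0.4400; Δt_x=1.1547, Δt_y=2.0000
    y: enter (2,0) at t=0.4400 ← occupied
  → r_6 = 0.4400
beam 7: φ=135°, α=15°
  dir = (cos 15°, sin 15°) = (0.9659, 0.2588); from cell (2,1)
  next x-line at t=0.7040, next y-line at t=3.0137; Δt_x=1.0353, Δt_y=3.8637
    x: enter (3,1) at t=0.7040
    x: enter (4,1) at t=1.7393
    x: enter (5,1) at t=2.7745
    y: enter (5,2) at t=3.0137
    x: enter (6,2) at t=3.8098 ← occupied
  → r_7 = 3.8098

ranges = [1.8428, 1.5242, 0.8500, 0.2540, 0.2278, 0.4400, 3.8098]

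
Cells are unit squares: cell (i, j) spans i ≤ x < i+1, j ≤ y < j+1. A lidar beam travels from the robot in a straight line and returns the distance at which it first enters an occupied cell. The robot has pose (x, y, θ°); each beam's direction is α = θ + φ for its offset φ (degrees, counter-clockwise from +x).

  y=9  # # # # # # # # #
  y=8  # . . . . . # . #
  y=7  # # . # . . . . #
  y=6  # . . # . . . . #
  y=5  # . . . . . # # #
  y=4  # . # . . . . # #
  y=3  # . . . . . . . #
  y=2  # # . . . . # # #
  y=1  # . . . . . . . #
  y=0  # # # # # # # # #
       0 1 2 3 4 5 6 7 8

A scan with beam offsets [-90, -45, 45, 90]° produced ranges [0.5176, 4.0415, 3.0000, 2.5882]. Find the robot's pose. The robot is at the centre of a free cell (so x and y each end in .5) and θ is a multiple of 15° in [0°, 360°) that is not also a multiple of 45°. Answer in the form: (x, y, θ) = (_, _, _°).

(x, y, θ) = (3.5, 4.5, 285°)

The pose lattice has 45·16 = 720 candidates. Test each by forward raycasting.
  (2.5, 1.5, 150°): beam 1 = 7.5056 ≠ 0.5176 ✗
  (3.5, 2.5, 195°): beam 1 = 1.9319 ≠ 0.5176 ✗
  (1.5, 8.5, 150°): beam 1 = 0.5774 ≠ 0.5176 ✗
  (5.5, 4.5, 165°): beam 1 = 3.6235 ≠ 0.5176 ✗
  …
  (3.5, 4.5, 285°): r_1=0.5176, r_2=4.0415, r_3=3.0000, r_4=2.5882 — all match ✓
Only this pose fits every beam.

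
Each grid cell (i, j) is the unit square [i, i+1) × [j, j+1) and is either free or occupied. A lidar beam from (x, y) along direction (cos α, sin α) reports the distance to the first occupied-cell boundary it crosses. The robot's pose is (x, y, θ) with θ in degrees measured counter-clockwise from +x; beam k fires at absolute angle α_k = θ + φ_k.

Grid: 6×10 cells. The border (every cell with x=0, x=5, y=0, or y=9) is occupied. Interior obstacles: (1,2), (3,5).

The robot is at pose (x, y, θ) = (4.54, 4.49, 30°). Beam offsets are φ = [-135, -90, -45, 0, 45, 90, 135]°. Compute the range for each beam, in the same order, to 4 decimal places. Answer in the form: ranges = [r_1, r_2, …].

ranges = [3.6131, 0.9200, 0.4762, 0.5312, 1.7773, 1.0800, 3.6649]

beam 1: φ=-135°, α=255°
  dir = (cos 255°, sin 255°) = (-0.2588, -0.9659); from cell (4,4)
  next x-line at t=2.0864, next y-line at t=0.5073; Δt_x=3.8637, Δt_y=1.0353
    y: enter (4,3) at t=0.5073
    y: enter (4,2) at t=1.5426
    x: enter (3,2) at t=2.0864
    y: enter (3,1) at t=2.5778
    y: enter (3,0) at t=3.6131 ← occupied
  → r_1 = 3.6131
beam 2: φ=-90°, α=300°
  dir = (cos 300°, sin 300°) = (0.5000, -0.8660); from cell (4,4)
  next x-line at t=0.9200, next y-line at t=0.5658; Δt_x=2.0000, Δt_y=1.1547
    y: enter (4,3) at t=0.5658
    x: enter (5,3) at t=0.9200 ← occupied
  → r_2 = 0.9200
beam 3: φ=-45°, α=345°
  dir = (cos 345°, sin 345°) = (0.9659, -0.2588); from cell (4,4)
  next x-line at t=0.4762, next y-line at t=1.8932; Δt_x=1.0353, Δt_y=3.8637
    x: enter (5,4) at t=0.4762 ← occupied
  → r_3 = 0.4762
beam 4: φ=0°, α=30°
  dir = (cos 30°, sin 30°) = (0.8660, 0.5000); from cell (4,4)
  next x-line at t=0.5312, next y-line at t=1.0200; Δt_x=1.1547, Δt_y=2.0000
    x: enter (5,4) at t=0.5312 ← occupied
  → r_4 = 0.5312
beam 5: φ=45°, α=75°
  dir = (cos 75°, sin 75°) = (0.2588, 0.9659); from cell (4,4)
  next x-line at t=1.7773, next y-line at t=0.5280; Δt_x=3.8637, Δt_y=1.0353
    y: enter (4,5) at t=0.5280
    y: enter (4,6) at t=1.5633
    x: enter (5,6) at t=1.7773 ← occupied
  → r_5 = 1.7773
beam 6: φ=90°, α=120°
  dir = (cos 120°, sin 120°) = (-0.5000, 0.8660); from cell (4,4)
  next x-line at t=1.0800, next y-line at t=0.5889; Δt_x=2.0000, Δt_y=1.1547
    y: enter (4,5) at t=0.5889
    x: enter (3,5) at t=1.0800 ← occupied
  → r_6 = 1.0800
beam 7: φ=135°, α=165°
  dir = (cos 165°, sin 165°) = (-0.9659, 0.2588); from cell (4,4)
  next x-line at t=0.5590, next y-line at t=1.9705; Δt_x=1.0353, Δt_y=3.8637
    x: enter (3,4) at t=0.5590
    x: enter (2,4) at t=1.5943
    y: enter (2,5) at t=1.9705
    x: enter (1,5) at t=2.6296
    x: enter (0,5) at t=3.6649 ← occupied
  → r_7 = 3.6649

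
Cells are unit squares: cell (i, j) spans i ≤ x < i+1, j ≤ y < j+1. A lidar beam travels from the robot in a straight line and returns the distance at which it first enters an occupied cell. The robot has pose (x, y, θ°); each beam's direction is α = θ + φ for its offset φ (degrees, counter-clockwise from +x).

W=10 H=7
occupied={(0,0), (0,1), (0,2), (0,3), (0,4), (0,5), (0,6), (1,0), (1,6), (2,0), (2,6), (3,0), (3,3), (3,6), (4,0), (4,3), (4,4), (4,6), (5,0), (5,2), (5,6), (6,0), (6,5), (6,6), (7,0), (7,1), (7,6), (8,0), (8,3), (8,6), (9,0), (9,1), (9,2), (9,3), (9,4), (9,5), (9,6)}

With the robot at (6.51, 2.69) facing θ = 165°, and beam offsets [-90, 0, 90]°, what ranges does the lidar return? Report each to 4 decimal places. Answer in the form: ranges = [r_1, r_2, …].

beam 1: φ=-90°, α=75°
  dir = (cos 75°, sin 75°) = (0.2588, 0.9659); from cell (6,2)
  next x-line at t=1.8932, next y-line at t=0.3209; Δt_x=3.8637, Δt_y=1.0353
    y: enter (6,3) at t=0.3209
    y: enter (6,4) at t=1.3562
    x: enter (7,4) at t=1.8932
    y: enter (7,5) at t=2.3915
    y: enter (7,6) at t=3.4268 ← occupied
  → r_1 = 3.4268
beam 2: φ=0°, α=165°
  dir = (cos 165°, sin 165°) = (-0.9659, 0.2588); from cell (6,2)
  next x-line at t=0.5280, next y-line at t=1.1977; Δt_x=1.0353, Δt_y=3.8637
    x: enter (5,2) at t=0.5280 ← occupied
  → r_2 = 0.5280
beam 3: φ=90°, α=255°
  dir = (cos 255°, sin 255°) = (-0.2588, -0.9659); from cell (6,2)
  next x-line at t=1.9705, next y-line at t=0.7143; Δt_x=3.8637, Δt_y=1.0353
    y: enter (6,1) at t=0.7143
    y: enter (6,0) at t=1.7496 ← occupied
  → r_3 = 1.7496

ranges = [3.4268, 0.5280, 1.7496]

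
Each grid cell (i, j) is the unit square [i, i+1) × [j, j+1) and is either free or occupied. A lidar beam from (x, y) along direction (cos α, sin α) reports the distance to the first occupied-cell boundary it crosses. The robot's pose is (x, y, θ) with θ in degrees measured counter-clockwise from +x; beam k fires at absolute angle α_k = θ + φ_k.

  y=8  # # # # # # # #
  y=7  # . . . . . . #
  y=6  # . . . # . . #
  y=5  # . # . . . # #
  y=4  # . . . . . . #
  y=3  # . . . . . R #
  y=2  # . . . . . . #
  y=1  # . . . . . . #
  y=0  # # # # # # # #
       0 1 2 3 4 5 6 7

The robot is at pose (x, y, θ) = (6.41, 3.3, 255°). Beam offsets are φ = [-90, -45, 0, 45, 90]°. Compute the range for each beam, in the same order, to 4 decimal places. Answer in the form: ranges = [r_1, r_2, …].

beam 1: φ=-90°, α=165°
  cosα=-0.9659 sinα=0.2588 | (6,3) | tMaxX 0.4245 tMaxY 2.7046 | tΔX 1.0353 tΔY 3.8637
    t=0.4245 [x] (5,3)
    t=1.4597 [x] (4,3)
    t=2.4950 [x] (3,3)
    t=2.7046 [y] (3,4)
    t=3.5303 [x] (2,4)
    t=4.5656 [x] (1,4)
    t=5.6008 [x] (0,4) — stop
  → r_1 = 5.6008
beam 2: φ=-45°, α=210°
  cosα=-0.8660 sinα=-0.5000 | (6,3) | tMaxX 0.4734 tMaxY 0.6000 | tΔX 1.1547 tΔY 2.0000
    t=0.4734 [x] (5,3)
    t=0.6000 [y] (5,2)
    t=1.6281 [x] (4,2)
    t=2.6000 [y] (4,1)
    t=2.7828 [x] (3,1)
    t=3.9375 [x] (2,1)
    t=4.6000 [y] (2,0) — stop
  → r_2 = 4.6000
beam 3: φ=0°, α=255°
  cosα=-0.2588 sinα=-0.9659 | (6,3) | tMaxX 1.5841 tMaxY 0.3106 | tΔX 3.8637 tΔY 1.0353
    t=0.3106 [y] (6,2)
    t=1.3459 [y] (6,1)
    t=1.5841 [x] (5,1)
    t=2.3811 [y] (5,0) — stop
  → r_3 = 2.3811
beam 4: φ=45°, α=300°
  cosα=0.5000 sinα=-0.8660 | (6,3) | tMaxX 1.1800 tMaxY 0.3464 | tΔX 2.0000 tΔY 1.1547
    t=0.3464 [y] (6,2)
    t=1.1800 [x] (7,2) — stop
  → r_4 = 1.1800
beam 5: φ=90°, α=345°
  cosα=0.9659 sinα=-0.2588 | (6,3) | tMaxX 0.6108 tMaxY 1.1591 | tΔX 1.0353 tΔY 3.8637
    t=0.6108 [x] (7,3) — stop
  → r_5 = 0.6108

ranges = [5.6008, 4.6000, 2.3811, 1.1800, 0.6108]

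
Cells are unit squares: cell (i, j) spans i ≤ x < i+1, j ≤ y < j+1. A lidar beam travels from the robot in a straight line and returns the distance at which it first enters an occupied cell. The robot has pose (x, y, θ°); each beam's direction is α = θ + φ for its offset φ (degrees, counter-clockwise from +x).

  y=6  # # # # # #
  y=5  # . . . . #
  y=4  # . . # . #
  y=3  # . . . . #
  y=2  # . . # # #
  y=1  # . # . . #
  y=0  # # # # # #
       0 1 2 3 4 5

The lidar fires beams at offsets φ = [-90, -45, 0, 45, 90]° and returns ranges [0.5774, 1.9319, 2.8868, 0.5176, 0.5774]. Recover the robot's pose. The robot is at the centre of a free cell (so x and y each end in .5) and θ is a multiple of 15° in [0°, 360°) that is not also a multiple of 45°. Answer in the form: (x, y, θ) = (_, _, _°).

(x, y, θ) = (3.5, 5.5, 210°)

The pose lattice has 16·16 = 256 candidates. Test each by forward raycasting.
  (1.5, 4.5, 300°): beam 4 = 1.5529 ≠ 0.5176 ✗
  (1.5, 1.5, 300°): beam 2 = 0.5176 ≠ 1.9319 ✗
  (3.5, 3.5, 60°): beam 1 = 1.0000 ≠ 0.5774 ✗
  (2.5, 2.5, 255°): beam 1 = 1.5529 ≠ 0.5774 ✗
  …
  (3.5, 5.5, 210°): r_1=0.5774, r_2=1.9319, r_3=2.8868, r_4=0.5176, r_5=0.5774 — all match ✓
Only this pose fits every beam.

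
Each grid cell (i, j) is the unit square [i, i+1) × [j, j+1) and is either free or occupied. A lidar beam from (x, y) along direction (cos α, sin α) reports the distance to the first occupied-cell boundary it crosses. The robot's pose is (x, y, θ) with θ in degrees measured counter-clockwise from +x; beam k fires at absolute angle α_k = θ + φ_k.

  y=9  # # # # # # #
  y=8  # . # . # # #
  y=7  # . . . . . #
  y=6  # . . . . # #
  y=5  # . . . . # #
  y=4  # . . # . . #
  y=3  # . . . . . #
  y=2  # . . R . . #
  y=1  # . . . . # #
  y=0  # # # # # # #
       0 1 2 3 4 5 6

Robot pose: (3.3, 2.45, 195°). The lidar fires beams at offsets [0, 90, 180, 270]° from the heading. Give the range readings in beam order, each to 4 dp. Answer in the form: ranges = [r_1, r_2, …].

beam 1: φ=0°, α=195°
  d=(-0.9659,-0.2588)  start (3,2)  tX=0.3106 tY=1.7387  stride 1/|dx|=1.0353 1/|dy|=3.8637
    cross x-line → (2,2), t=0.3106
    cross x-line → (1,2), t=1.3459
    cross y-line → (1,1), t=1.7387
    cross x-line → (0,1), t=2.3811 (wall)
  → r_1 = 2.3811
beam 2: φ=90°, α=285°
  d=(0.2588,-0.9659)  start (3,2)  tX=2.7046 tY=0.4659  stride 1/|dx|=3.8637 1/|dy|=1.0353
    cross y-line → (3,1), t=0.4659
    cross y-line → (3,0), t=1.5012 (wall)
  → r_2 = 1.5012
beam 3: φ=180°, α=15°
  d=(0.9659,0.2588)  start (3,2)  tX=0.7247 tY=2.1250  stride 1/|dx|=1.0353 1/|dy|=3.8637
    cross x-line → (4,2), t=0.7247
    cross x-line → (5,2), t=1.7600
    cross y-line → (5,3), t=2.1250
    cross x-line → (6,3), t=2.7952 (wall)
  → r_3 = 2.7952
beam 4: φ=270°, α=105°
  d=(-0.2588,0.9659)  start (3,2)  tX=1.1591 tY=0.5694  stride 1/|dx|=3.8637 1/|dy|=1.0353
    cross y-line → (3,3), t=0.5694
    cross x-line → (2,3), t=1.1591
    cross y-line → (2,4), t=1.6047
    cross y-line → (2,5), t=2.6400
    cross y-line → (2,6), t=3.6752
    cross y-line → (2,7), t=4.7105
    cross x-line → (1,7), t=5.0228
    cross y-line → (1,8), t=5.7458
    cross y-line → (1,9), t=6.7811 (wall)
  → r_4 = 6.7811

ranges = [2.3811, 1.5012, 2.7952, 6.7811]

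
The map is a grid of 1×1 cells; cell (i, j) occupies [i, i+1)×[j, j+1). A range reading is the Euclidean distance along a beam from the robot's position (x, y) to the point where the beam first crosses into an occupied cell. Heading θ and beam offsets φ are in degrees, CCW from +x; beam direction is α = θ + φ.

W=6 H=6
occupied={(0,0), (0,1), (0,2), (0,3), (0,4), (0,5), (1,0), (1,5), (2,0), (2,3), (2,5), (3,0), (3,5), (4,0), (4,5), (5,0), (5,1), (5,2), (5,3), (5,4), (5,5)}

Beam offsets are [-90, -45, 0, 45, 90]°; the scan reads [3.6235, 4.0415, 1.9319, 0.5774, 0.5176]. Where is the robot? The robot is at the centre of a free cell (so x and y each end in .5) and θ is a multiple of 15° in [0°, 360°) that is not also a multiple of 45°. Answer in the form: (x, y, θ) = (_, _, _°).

Candidates: 15 free-cell centres × 16 headings = 240 poses. Raycast each; keep the one whose scan matches to 4 dp.
  (3.5, 1.5, 15°): beam 1 = 0.5176 ≠ 3.6235 ✗
  (4.5, 4.5, 195°): beam 1 = 0.5176 ≠ 3.6235 ✗
  (3.5, 4.5, 60°): beam 1 = 1.7321 ≠ 3.6235 ✗
  (4.5, 3.5, 120°): beam 1 = 0.5774 ≠ 3.6235 ✗
  …
  (4.5, 1.5, 195°): r_1=3.6235, r_2=4.0415, r_3=1.9319, r_4=0.5774, r_5=0.5176 — all match ✓
Unique over the lattice → pose = (4.5, 1.5, 195°).

(x, y, θ) = (4.5, 1.5, 195°)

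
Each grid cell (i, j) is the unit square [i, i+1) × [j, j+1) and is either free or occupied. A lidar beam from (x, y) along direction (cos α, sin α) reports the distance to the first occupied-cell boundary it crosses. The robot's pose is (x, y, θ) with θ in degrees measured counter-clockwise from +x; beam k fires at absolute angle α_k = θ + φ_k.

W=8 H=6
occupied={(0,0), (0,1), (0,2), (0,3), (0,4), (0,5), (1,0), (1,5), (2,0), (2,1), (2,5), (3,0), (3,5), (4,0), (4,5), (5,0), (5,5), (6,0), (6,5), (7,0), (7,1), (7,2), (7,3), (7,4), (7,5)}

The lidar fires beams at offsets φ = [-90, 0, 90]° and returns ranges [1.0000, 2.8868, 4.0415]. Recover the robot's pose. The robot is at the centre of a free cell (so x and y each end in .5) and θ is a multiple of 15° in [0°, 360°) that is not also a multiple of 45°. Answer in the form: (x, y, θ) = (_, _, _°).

Enumerate (i+0.5, j+0.5, θ) over the 23 free cells and 16 admissible headings. For each, cast all 3 beams and compare to the given ranges.
  (3.5, 3.5, 300°): beam 1 = 2.8868 ≠ 1.0000 ✗
  (3.5, 2.5, 30°): beam 1 = 1.7321 ≠ 1.0000 ✗
  (6.5, 1.5, 255°): beam 1 = 5.6940 ≠ 1.0000 ✗
  (6.5, 4.5, 165°): beam 1 = 0.5176 ≠ 1.0000 ✗
  …
  (3.5, 4.5, 240°): r_1=1.0000, r_2=2.8868, r_3=4.0415 — all match ✓
Only this pose fits every beam.

(x, y, θ) = (3.5, 4.5, 240°)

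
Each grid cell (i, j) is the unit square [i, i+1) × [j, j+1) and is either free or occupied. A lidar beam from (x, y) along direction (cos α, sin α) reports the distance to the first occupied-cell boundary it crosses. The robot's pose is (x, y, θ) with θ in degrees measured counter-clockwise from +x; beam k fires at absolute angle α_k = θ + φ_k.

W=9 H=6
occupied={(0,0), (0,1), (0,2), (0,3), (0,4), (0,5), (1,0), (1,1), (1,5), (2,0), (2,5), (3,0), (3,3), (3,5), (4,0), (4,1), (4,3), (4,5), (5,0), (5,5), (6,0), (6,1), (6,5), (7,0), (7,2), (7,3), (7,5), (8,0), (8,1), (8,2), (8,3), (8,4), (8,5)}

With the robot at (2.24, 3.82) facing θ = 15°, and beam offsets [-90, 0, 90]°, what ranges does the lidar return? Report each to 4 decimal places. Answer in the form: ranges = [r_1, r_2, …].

beam 1: φ=-90°, α=285°
  direction (0.2588, -0.9659); cell (2,3); t to first gridline: x 2.9364, y 0.8489 (then +3.8637 / +1.0353)
    (2,2) via y @ 0.8489
    (2,1) via y @ 1.8842
    (2,0) via y @ 2.9195  # hit
  → r_1 = 2.9195
beam 2: φ=0°, α=15°
  direction (0.9659, 0.2588); cell (2,3); t to first gridline: x 0.7868, y 0.6955 (then +1.0353 / +3.8637)
    (2,4) via y @ 0.6955
    (3,4) via x @ 0.7868
    (4,4) via x @ 1.8221
    (5,4) via x @ 2.8574
    (6,4) via x @ 3.8926
    (6,5) via y @ 4.5592  # hit
  → r_2 = 4.5592
beam 3: φ=90°, α=105°
  direction (-0.2588, 0.9659); cell (2,3); t to first gridline: x 0.9273, y 0.1863 (then +3.8637 / +1.0353)
    (2,4) via y @ 0.1863
    (1,4) via x @ 0.9273
    (1,5) via y @ 1.2216  # hit
  → r_3 = 1.2216

ranges = [2.9195, 4.5592, 1.2216]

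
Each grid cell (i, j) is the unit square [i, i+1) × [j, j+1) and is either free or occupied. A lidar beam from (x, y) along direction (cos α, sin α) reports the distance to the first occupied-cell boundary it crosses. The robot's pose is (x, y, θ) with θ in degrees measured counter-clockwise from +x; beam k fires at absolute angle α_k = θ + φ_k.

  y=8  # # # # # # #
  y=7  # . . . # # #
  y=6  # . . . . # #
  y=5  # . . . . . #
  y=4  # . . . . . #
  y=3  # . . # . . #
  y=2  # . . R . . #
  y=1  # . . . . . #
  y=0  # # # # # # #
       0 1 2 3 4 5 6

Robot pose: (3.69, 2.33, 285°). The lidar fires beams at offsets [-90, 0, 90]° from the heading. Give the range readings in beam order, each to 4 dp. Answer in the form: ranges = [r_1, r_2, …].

beam 1: φ=-90°, α=195°
  dir = (cos 195°, sin 195°) = (-0.9659, -0.2588); from cell (3,2)
  next x-line at t=0.7143, next y-line at t=1.2750; Δt_x=1.0353, Δt_y=3.8637
    x: enter (2,2) at t=0.7143
    y: enter (2,1) at t=1.2750
    x: enter (1,1) at t=1.7496
    x: enter (0,1) at t=2.7849 ← occupied
  → r_1 = 2.7849
beam 2: φ=0°, α=285°
  dir = (cos 285°, sin 285°) = (0.2588, -0.9659); from cell (3,2)
  next x-line at t=1.1977, next y-line at t=0.3416; Δt_x=3.8637, Δt_y=1.0353
    y: enter (3,1) at t=0.3416
    x: enter (4,1) at t=1.1977
    y: enter (4,0) at t=1.3769 ← occupied
  → r_2 = 1.3769
beam 3: φ=90°, α=15°
  dir = (cos 15°, sin 15°) = (0.9659, 0.2588); from cell (3,2)
  next x-line at t=0.3209, next y-line at t=2.5887; Δt_x=1.0353, Δt_y=3.8637
    x: enter (4,2) at t=0.3209
    x: enter (5,2) at t=1.3562
    x: enter (6,2) at t=2.3915 ← occupied
  → r_3 = 2.3915

ranges = [2.7849, 1.3769, 2.3915]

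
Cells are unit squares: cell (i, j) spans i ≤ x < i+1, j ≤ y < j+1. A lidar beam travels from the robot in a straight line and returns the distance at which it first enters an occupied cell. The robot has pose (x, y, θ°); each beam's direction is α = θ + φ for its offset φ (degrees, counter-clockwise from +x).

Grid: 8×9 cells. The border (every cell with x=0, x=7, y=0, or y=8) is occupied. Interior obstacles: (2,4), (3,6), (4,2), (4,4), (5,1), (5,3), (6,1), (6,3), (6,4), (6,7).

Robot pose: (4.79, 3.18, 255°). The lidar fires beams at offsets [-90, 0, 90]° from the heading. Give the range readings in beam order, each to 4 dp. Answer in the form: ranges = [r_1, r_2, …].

ranges = [3.9237, 0.1863, 0.2174]

beam 1: φ=-90°, α=165°
  d=(-0.9659,0.2588)  start (4,3)  tX=0.8179 tY=3.1682  stride 1/|dx|=1.0353 1/|dy|=3.8637
    cross x-line → (3,3), t=0.8179
    cross x-line → (2,3), t=1.8531
    cross x-line → (1,3), t=2.8884
    cross y-line → (1,4), t=3.1682
    cross x-line → (0,4), t=3.9237 (wall)
  → r_1 = 3.9237
beam 2: φ=0°, α=255°
  d=(-0.2588,-0.9659)  start (4,3)  tX=3.0523 tY=0.1863  stride 1/|dx|=3.8637 1/|dy|=1.0353
    cross y-line → (4,2), t=0.1863 (wall)
  → r_2 = 0.1863
beam 3: φ=90°, α=345°
  d=(0.9659,-0.2588)  start (4,3)  tX=0.2174 tY=0.6955  stride 1/|dx|=1.0353 1/|dy|=3.8637
    cross x-line → (5,3), t=0.2174 (wall)
  → r_3 = 0.2174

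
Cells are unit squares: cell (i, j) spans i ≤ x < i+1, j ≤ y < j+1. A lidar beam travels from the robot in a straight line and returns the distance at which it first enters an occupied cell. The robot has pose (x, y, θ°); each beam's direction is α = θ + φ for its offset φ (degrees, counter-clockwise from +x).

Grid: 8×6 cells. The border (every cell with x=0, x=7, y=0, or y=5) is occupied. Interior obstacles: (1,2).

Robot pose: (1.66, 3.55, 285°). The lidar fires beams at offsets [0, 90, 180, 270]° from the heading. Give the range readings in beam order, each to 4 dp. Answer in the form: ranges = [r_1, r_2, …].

ranges = [0.5694, 5.5284, 1.5012, 0.6833]

beam 1: φ=0°, α=285°
  dir = (cos 285°, sin 285°) = (0.2588, -0.9659); from cell (1,3)
  next x-line at t=1.3137, next y-line at t=0.5694; Δt_x=3.8637, Δt_y=1.0353
    y: enter (1,2) at t=0.5694 ← occupied
  → r_1 = 0.5694
beam 2: φ=90°, α=15°
  dir = (cos 15°, sin 15°) = (0.9659, 0.2588); from cell (1,3)
  next x-line at t=0.3520, next y-line at t=1.7387; Δt_x=1.0353, Δt_y=3.8637
    x: enter (2,3) at t=0.3520
    x: enter (3,3) at t=1.3873
    y: enter (3,4) at t=1.7387
    x: enter (4,4) at t=2.4225
    x: enter (5,4) at t=3.4578
    x: enter (6,4) at t=4.4931
    x: enter (7,4) at t=5.5284 ← occupied
  → r_2 = 5.5284
beam 3: φ=180°, α=105°
  dir = (cos 105°, sin 105°) = (-0.2588, 0.9659); from cell (1,3)
  next x-line at t=2.5500, next y-line at t=0.4659; Δt_x=3.8637, Δt_y=1.0353
    y: enter (1,4) at t=0.4659
    y: enter (1,5) at t=1.5012 ← occupied
  → r_3 = 1.5012
beam 4: φ=270°, α=195°
  dir = (cos 195°, sin 195°) = (-0.9659, -0.2588); from cell (1,3)
  next x-line at t=0.6833, next y-line at t=2.1250; Δt_x=1.0353, Δt_y=3.8637
    x: enter (0,3) at t=0.6833 ← occupied
  → r_4 = 0.6833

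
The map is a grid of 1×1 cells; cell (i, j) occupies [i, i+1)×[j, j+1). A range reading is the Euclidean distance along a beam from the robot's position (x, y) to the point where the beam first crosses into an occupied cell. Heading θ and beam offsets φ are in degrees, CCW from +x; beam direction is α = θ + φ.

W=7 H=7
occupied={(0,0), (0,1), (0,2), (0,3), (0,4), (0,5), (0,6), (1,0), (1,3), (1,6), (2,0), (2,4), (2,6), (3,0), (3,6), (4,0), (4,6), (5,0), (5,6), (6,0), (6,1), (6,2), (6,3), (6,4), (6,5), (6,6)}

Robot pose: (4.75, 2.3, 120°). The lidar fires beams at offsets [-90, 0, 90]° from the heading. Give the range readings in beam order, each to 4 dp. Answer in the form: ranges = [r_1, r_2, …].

beam 1: φ=-90°, α=30°
  d=(0.8660,0.5000)  start (4,2)  tX=0.2887 tY=1.4000  stride 1/|dx|=1.1547 1/|dy|=2.0000
    cross x-line → (5,2), t=0.2887
    cross y-line → (5,3), t=1.4000
    cross x-line → (6,3), t=1.4434 (wall)
  → r_1 = 1.4434
beam 2: φ=0°, α=120°
  d=(-0.5000,0.8660)  start (4,2)  tX=1.5000 tY=0.8083  stride 1/|dx|=2.0000 1/|dy|=1.1547
    cross y-line → (4,3), t=0.8083
    cross x-line → (3,3), t=1.5000
    cross y-line → (3,4), t=1.9630
    cross y-line → (3,5), t=3.1177
    cross x-line → (2,5), t=3.5000
    cross y-line → (2,6), t=4.2724 (wall)
  → r_2 = 4.2724
beam 3: φ=90°, α=210°
  d=(-0.8660,-0.5000)  start (4,2)  tX=0.8660 tY=0.6000  stride 1/|dx|=1.1547 1/|dy|=2.0000
    cross y-line → (4,1), t=0.6000
    cross x-line → (3,1), t=0.8660
    cross x-line → (2,1), t=2.0207
    cross y-line → (2,0), t=2.6000 (wall)
  → r_3 = 2.6000

ranges = [1.4434, 4.2724, 2.6000]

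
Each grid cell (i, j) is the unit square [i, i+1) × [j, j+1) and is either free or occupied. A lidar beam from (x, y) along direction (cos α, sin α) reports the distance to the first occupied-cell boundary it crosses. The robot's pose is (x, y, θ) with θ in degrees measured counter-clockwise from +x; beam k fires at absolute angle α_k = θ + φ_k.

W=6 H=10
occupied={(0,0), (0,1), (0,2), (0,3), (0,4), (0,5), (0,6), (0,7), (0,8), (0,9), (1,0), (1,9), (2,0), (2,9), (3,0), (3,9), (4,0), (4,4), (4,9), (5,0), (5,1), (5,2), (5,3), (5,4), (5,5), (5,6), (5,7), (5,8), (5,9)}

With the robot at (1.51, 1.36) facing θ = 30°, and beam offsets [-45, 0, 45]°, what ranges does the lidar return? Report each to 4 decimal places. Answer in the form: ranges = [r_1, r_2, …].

beam 1: φ=-45°, α=345°
  d=(0.9659,-0.2588)  start (1,1)  tX=0.5073 tY=1.3909  stride 1/|dx|=1.0353 1/|dy|=3.8637
    cross x-line → (2,1), t=0.5073
    cross y-line → (2,0), t=1.3909 (wall)
  → r_1 = 1.3909
beam 2: φ=0°, α=30°
  d=(0.8660,0.5000)  start (1,1)  tX=0.5658 tY=1.2800  stride 1/|dx|=1.1547 1/|dy|=2.0000
    cross x-line → (2,1), t=0.5658
    cross y-line → (2,2), t=1.2800
    cross x-line → (3,2), t=1.7205
    cross x-line → (4,2), t=2.8752
    cross y-line → (4,3), t=3.2800
    cross x-line → (5,3), t=4.0299 (wall)
  → r_2 = 4.0299
beam 3: φ=45°, α=75°
  d=(0.2588,0.9659)  start (1,1)  tX=1.8932 tY=0.6626  stride 1/|dx|=3.8637 1/|dy|=1.0353
    cross y-line → (1,2), t=0.6626
    cross y-line → (1,3), t=1.6979
    cross x-line → (2,3), t=1.8932
    cross y-line → (2,4), t=2.7331
    cross y-line → (2,5), t=3.7684
    cross y-line → (2,6), t=4.8037
    cross x-line → (3,6), t=5.7569
    cross y-line → (3,7), t=5.8390
    cross y-line → (3,8), t=6.8742
    cross y-line → (3,9), t=7.9095 (wall)
  → r_3 = 7.9095

ranges = [1.3909, 4.0299, 7.9095]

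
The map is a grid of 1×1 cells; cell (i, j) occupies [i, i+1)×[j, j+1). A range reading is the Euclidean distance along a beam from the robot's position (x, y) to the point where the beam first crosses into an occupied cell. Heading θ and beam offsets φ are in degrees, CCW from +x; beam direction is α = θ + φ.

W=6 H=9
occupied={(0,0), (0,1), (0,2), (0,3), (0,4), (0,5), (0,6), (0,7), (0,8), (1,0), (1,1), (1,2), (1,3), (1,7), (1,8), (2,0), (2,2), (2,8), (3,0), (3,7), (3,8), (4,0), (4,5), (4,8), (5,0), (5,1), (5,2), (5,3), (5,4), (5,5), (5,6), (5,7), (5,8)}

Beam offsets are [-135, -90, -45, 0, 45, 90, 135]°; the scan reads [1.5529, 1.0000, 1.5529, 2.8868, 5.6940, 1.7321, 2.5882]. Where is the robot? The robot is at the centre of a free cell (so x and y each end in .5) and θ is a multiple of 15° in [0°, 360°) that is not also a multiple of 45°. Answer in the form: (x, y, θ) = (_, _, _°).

(x, y, θ) = (2.5, 6.5, 240°)

Enumerate (i+0.5, j+0.5, θ) over the 21 free cells and 16 admissible headings. For each, cast all 7 beams and compare to the given ranges.
  (2.5, 5.5, 195°): beam 1 = 1.7321 ≠ 1.5529 ✗
  (4.5, 2.5, 105°): beam 1 = 0.5774 ≠ 1.5529 ✗
  (2.5, 7.5, 330°): beam 1 = 0.5176 ≠ 1.5529 ✗
  (3.5, 4.5, 105°): beam 1 = 1.7321 ≠ 1.5529 ✗
  …
  (2.5, 6.5, 240°): r_1=1.5529, r_2=1.0000, r_3=1.5529, r_4=2.8868, r_5=5.6940, r_6=1.7321, r_7=2.5882 — all match ✓
Unique over the lattice → pose = (2.5, 6.5, 240°).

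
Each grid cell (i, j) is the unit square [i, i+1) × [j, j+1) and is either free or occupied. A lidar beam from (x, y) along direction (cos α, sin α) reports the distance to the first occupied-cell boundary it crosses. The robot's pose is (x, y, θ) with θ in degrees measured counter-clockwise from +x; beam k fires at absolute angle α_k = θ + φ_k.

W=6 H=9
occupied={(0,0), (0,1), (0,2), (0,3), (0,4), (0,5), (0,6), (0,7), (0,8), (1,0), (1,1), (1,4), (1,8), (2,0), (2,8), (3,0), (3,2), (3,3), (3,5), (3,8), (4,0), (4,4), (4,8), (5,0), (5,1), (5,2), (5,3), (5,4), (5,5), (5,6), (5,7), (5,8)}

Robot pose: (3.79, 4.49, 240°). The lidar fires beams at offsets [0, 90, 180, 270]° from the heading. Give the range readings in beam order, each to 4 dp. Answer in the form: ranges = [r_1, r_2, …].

beam 1: φ=0°, α=240°
  direction (-0.5000, -0.8660); cell (3,4); t to first gridline: x 1.5800, y 0.5658 (then +2.0000 / +1.1547)
    (3,3) via y @ 0.5658  # hit
  → r_1 = 0.5658
beam 2: φ=90°, α=330°
  direction (0.8660, -0.5000); cell (3,4); t to first gridline: x 0.2425, y 0.9800 (then +1.1547 / +2.0000)
    (4,4) via x @ 0.2425  # hit
  → r_2 = 0.2425
beam 3: φ=180°, α=60°
  direction (0.5000, 0.8660); cell (3,4); t to first gridline: x 0.4200, y 0.5889 (then +2.0000 / +1.1547)
    (4,4) via x @ 0.4200  # hit
  → r_3 = 0.4200
beam 4: φ=270°, α=150°
  direction (-0.8660, 0.5000); cell (3,4); t to first gridline: x 0.9122, y 1.0200 (then +1.1547 / +2.0000)
    (2,4) via x @ 0.9122
    (2,5) via y @ 1.0200
    (1,5) via x @ 2.0669
    (1,6) via y @ 3.0200
    (0,6) via x @ 3.2216  # hit
  → r_4 = 3.2216

ranges = [0.5658, 0.2425, 0.4200, 3.2216]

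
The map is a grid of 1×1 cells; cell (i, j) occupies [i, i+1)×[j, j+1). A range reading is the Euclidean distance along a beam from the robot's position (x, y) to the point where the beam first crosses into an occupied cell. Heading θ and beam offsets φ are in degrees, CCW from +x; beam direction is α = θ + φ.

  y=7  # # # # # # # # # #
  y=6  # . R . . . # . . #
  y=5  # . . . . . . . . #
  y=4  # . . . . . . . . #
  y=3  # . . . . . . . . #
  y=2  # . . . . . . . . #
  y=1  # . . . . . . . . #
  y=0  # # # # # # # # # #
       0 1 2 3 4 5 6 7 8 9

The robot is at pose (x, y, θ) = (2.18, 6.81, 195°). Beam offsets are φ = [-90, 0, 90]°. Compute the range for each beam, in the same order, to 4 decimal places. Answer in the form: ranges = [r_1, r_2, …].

beam 1: φ=-90°, α=105°
  cosα=-0.2588 sinα=0.9659 | (2,6) | tMaxX 0.6955 tMaxY 0.1967 | tΔX 3.8637 tΔY 1.0353
    t=0.1967 [y] (2,7) — stop
  → r_1 = 0.1967
beam 2: φ=0°, α=195°
  cosα=-0.9659 sinα=-0.2588 | (2,6) | tMaxX 0.1863 tMaxY 3.1296 | tΔX 1.0353 tΔY 3.8637
    t=0.1863 [x] (1,6)
    t=1.2216 [x] (0,6) — stop
  → r_2 = 1.2216
beam 3: φ=90°, α=285°
  cosα=0.2588 sinα=-0.9659 | (2,6) | tMaxX 3.1682 tMaxY 0.8386 | tΔX 3.8637 tΔY 1.0353
    t=0.8386 [y] (2,5)
    t=1.8738 [y] (2,4)
    t=2.9091 [y] (2,3)
    t=3.1682 [x] (3,3)
    t=3.9444 [y] (3,2)
    t=4.9797 [y] (3,1)
    t=6.0150 [y] (3,0) — stop
  → r_3 = 6.0150

ranges = [0.1967, 1.2216, 6.0150]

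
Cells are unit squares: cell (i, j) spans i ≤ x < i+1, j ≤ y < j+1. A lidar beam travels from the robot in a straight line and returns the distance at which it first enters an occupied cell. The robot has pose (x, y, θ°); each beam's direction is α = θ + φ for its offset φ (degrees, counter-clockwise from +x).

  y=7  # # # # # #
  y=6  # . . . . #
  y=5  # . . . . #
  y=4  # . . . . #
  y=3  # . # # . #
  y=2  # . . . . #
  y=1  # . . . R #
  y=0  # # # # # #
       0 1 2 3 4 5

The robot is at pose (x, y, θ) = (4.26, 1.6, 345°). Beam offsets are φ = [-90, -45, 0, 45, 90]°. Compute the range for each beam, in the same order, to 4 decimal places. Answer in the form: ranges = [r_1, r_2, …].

beam 1: φ=-90°, α=255°
  cosα=-0.2588 sinα=-0.9659 | (4,1) | tMaxX 1.0046 tMaxY 0.6212 | tΔX 3.8637 tΔY 1.0353
    t=0.6212 [y] (4,0) — stop
  → r_1 = 0.6212
beam 2: φ=-45°, α=300°
  cosα=0.5000 sinα=-0.8660 | (4,1) | tMaxX 1.4800 tMaxY 0.6928 | tΔX 2.0000 tΔY 1.1547
    t=0.6928 [y] (4,0) — stop
  → r_2 = 0.6928
beam 3: φ=0°, α=345°
  cosα=0.9659 sinα=-0.2588 | (4,1) | tMaxX 0.7661 tMaxY 2.3182 | tΔX 1.0353 tΔY 3.8637
    t=0.7661 [x] (5,1) — stop
  → r_3 = 0.7661
beam 4: φ=45°, α=30°
  cosα=0.8660 sinα=0.5000 | (4,1) | tMaxX 0.8545 tMaxY 0.8000 | tΔX 1.1547 tΔY 2.0000
    t=0.8000 [y] (4,2)
    t=0.8545 [x] (5,2) — stop
  → r_4 = 0.8545
beam 5: φ=90°, α=75°
  cosα=0.2588 sinα=0.9659 | (4,1) | tMaxX 2.8591 tMaxY 0.4141 | tΔX 3.8637 tΔY 1.0353
    t=0.4141 [y] (4,2)
    t=1.4494 [y] (4,3)
    t=2.4847 [y] (4,4)
    t=2.8591 [x] (5,4) — stop
  → r_5 = 2.8591

ranges = [0.6212, 0.6928, 0.7661, 0.8545, 2.8591]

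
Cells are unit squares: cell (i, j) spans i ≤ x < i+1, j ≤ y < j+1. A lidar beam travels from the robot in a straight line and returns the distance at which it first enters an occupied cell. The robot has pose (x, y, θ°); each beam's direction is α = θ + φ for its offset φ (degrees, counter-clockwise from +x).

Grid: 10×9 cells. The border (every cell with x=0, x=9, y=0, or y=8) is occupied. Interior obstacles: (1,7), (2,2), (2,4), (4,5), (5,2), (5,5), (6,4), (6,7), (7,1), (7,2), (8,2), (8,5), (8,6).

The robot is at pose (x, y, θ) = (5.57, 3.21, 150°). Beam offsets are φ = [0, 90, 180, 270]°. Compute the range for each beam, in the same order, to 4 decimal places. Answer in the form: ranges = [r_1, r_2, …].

beam 1: φ=0°, α=150°
  d=(-0.8660,0.5000)  start (5,3)  tX=0.6582 tY=1.5800  stride 1/|dx|=1.1547 1/|dy|=2.0000
    cross x-line → (4,3), t=0.6582
    cross y-line → (4,4), t=1.5800
    cross x-line → (3,4), t=1.8129
    cross x-line → (2,4), t=2.9676 (wall)
  → r_1 = 2.9676
beam 2: φ=90°, α=240°
  d=(-0.5000,-0.8660)  start (5,3)  tX=1.1400 tY=0.2425  stride 1/|dx|=2.0000 1/|dy|=1.1547
    cross y-line → (5,2), t=0.2425 (wall)
  → r_2 = 0.2425
beam 3: φ=180°, α=330°
  d=(0.8660,-0.5000)  start (5,3)  tX=0.4965 tY=0.4200  stride 1/|dx|=1.1547 1/|dy|=2.0000
    cross y-line → (5,2), t=0.4200 (wall)
  → r_3 = 0.4200
beam 4: φ=270°, α=60°
  d=(0.5000,0.8660)  start (5,3)  tX=0.8600 tY=0.9122  stride 1/|dx|=2.0000 1/|dy|=1.1547
    cross x-line → (6,3), t=0.8600
    cross y-line → (6,4), t=0.9122 (wall)
  → r_4 = 0.9122

ranges = [2.9676, 0.2425, 0.4200, 0.9122]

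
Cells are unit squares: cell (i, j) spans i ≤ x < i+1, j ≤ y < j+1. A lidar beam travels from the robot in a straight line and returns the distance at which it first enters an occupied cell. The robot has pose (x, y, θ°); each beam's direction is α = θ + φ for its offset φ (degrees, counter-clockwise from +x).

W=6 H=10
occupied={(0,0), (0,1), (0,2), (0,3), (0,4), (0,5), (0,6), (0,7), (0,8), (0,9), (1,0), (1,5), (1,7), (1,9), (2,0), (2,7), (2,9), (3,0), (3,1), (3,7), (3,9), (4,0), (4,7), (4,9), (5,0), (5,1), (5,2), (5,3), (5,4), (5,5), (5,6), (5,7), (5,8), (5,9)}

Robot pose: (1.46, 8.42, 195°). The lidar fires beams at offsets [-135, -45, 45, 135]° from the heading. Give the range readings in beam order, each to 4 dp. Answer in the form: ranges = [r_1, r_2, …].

ranges = [0.6697, 0.5312, 0.4850, 0.8400]

beam 1: φ=-135°, α=60°
  cosα=0.5000 sinα=0.8660 | (1,8) | tMaxX 1.0800 tMaxY 0.6697 | tΔX 2.0000 tΔY 1.1547
    t=0.6697 [y] (1,9) — stop
  → r_1 = 0.6697
beam 2: φ=-45°, α=150°
  cosα=-0.8660 sinα=0.5000 | (1,8) | tMaxX 0.5312 tMaxY 1.1600 | tΔX 1.1547 tΔY 2.0000
    t=0.5312 [x] (0,8) — stop
  → r_2 = 0.5312
beam 3: φ=45°, α=240°
  cosα=-0.5000 sinα=-0.8660 | (1,8) | tMaxX 0.9200 tMaxY 0.4850 | tΔX 2.0000 tΔY 1.1547
    t=0.4850 [y] (1,7) — stop
  → r_3 = 0.4850
beam 4: φ=135°, α=330°
  cosα=0.8660 sinα=-0.5000 | (1,8) | tMaxX 0.6235 tMaxY 0.8400 | tΔX 1.1547 tΔY 2.0000
    t=0.6235 [x] (2,8)
    t=0.8400 [y] (2,7) — stop
  → r_4 = 0.8400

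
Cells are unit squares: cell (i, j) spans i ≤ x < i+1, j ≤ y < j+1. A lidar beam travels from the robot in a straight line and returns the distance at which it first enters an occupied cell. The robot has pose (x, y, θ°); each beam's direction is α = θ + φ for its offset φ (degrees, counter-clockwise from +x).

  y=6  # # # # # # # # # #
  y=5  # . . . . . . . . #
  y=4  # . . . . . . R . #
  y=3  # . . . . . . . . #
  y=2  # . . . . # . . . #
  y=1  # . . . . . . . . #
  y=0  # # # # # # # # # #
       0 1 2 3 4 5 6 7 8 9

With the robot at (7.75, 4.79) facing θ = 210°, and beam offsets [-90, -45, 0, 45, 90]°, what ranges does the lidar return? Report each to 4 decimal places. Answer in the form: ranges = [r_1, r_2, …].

beam 1: φ=-90°, α=120°
  direction (-0.5000, 0.8660); cell (7,4); t to first gridline: x 1.5000, y 0.2425 (then +2.0000 / +1.1547)
    (7,5) via y @ 0.2425
    (7,6) via y @ 1.3972  # hit
  → r_1 = 1.3972
beam 2: φ=-45°, α=165°
  direction (-0.9659, 0.2588); cell (7,4); t to first gridline: x 0.7765, y 0.8114 (then +1.0353 / +3.8637)
    (6,4) via x @ 0.7765
    (6,5) via y @ 0.8114
    (5,5) via x @ 1.8117
    (4,5) via x @ 2.8470
    (3,5) via x @ 3.8823
    (3,6) via y @ 4.6751  # hit
  → r_2 = 4.6751
beam 3: φ=0°, α=210°
  direction (-0.8660, -0.5000); cell (7,4); t to first gridline: x 0.8660, y 1.5800 (then +1.1547 / +2.0000)
    (6,4) via x @ 0.8660
    (6,3) via y @ 1.5800
    (5,3) via x @ 2.0207
    (4,3) via x @ 3.1754
    (4,2) via y @ 3.5800
    (3,2) via x @ 4.3301
    (2,2) via x @ 5.4848
    (2,1) via y @ 5.5800
    (1,1) via x @ 6.6395
    (1,0) via y @ 7.5800  # hit
  → r_3 = 7.5800
beam 4: φ=45°, α=255°
  direction (-0.2588, -0.9659); cell (7,4); t to first gridline: x 2.8978, y 0.8179 (then +3.8637 / +1.0353)
    (7,3) via y @ 0.8179
    (7,2) via y @ 1.8531
    (7,1) via y @ 2.8884
    (6,1) via x @ 2.8978
    (6,0) via y @ 3.9237  # hit
  → r_4 = 3.9237
beam 5: φ=90°, α=300°
  direction (0.5000, -0.8660); cell (7,4); t to first gridline: x 0.5000, y 0.9122 (then +2.0000 / +1.1547)
    (8,4) via x @ 0.5000
    (8,3) via y @ 0.9122
    (8,2) via y @ 2.0669
    (9,2) via x @ 2.5000  # hit
  → r_5 = 2.5000

ranges = [1.3972, 4.6751, 7.5800, 3.9237, 2.5000]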